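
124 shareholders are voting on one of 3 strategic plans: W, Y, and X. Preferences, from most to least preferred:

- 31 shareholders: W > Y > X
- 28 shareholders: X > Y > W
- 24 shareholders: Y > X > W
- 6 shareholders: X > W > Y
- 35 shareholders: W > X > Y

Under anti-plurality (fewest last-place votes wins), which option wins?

X

Last-place votes: W 52, Y 41, X 31.
X is ranked last by the fewest voters, so X wins.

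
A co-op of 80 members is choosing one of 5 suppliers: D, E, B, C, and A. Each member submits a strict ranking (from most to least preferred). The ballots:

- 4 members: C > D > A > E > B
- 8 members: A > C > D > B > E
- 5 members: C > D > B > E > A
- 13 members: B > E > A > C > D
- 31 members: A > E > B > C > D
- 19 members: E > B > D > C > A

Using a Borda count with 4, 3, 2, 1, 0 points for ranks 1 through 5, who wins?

E

D: 4·3 + 8·2 + 5·3 + 13·0 + 31·0 + 19·2 = 81
E: 4·1 + 8·0 + 5·1 + 13·3 + 31·3 + 19·4 = 217
B: 4·0 + 8·1 + 5·2 + 13·4 + 31·2 + 19·3 = 189
C: 4·4 + 8·3 + 5·4 + 13·1 + 31·1 + 19·1 = 123
A: 4·2 + 8·4 + 5·0 + 13·2 + 31·4 + 19·0 = 190
E has the highest Borda score (217).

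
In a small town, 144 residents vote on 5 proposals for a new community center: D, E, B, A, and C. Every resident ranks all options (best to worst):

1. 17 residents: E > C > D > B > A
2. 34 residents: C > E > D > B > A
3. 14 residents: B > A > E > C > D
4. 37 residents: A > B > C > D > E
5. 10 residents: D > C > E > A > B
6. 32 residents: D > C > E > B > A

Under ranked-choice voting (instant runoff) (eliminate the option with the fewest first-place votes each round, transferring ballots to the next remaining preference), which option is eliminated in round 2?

E

Round 1: D 42, E 17, B 14, A 37, C 34. Eliminate B.
Round 2: D 42, E 17, A 51, C 34. Eliminate E.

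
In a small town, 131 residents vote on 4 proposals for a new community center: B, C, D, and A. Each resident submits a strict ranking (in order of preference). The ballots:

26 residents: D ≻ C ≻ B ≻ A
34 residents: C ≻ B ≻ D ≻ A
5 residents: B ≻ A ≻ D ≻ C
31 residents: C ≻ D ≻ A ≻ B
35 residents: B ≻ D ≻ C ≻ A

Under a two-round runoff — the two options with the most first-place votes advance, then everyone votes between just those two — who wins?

Round 1 first-place votes: B 40, C 65, D 26, A 0.
C and B advance.
Runoff: C is preferred to B by 91 voters; B by 40.
C wins the runoff.

C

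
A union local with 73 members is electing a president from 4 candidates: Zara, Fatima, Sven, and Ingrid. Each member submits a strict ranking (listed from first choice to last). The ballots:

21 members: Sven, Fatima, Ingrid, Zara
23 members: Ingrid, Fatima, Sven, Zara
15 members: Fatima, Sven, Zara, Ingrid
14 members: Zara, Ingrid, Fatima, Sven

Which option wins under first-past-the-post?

Ingrid

First-place votes: Zara 14, Fatima 15, Sven 21, Ingrid 23.
Ingrid has the most first-place votes.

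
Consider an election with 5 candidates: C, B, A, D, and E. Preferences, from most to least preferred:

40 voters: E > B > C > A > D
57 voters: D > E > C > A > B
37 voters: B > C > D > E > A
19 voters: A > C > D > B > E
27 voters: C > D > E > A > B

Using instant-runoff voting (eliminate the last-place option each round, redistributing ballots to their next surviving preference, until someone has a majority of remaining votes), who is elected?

C

Round 1: C 27, B 37, A 19, D 57, E 40. Eliminate A.
Round 2: C 46, B 37, D 57, E 40. Eliminate B.
Round 3: C 83, D 57, E 40. Eliminate E.
Round 4: C 123, D 57. C has a majority.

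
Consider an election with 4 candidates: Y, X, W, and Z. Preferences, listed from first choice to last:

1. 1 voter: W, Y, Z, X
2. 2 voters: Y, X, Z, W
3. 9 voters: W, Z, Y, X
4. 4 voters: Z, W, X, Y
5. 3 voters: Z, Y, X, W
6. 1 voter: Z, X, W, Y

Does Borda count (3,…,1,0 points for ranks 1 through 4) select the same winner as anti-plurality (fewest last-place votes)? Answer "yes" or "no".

Borda — scores: Y 23, X 13, W 39, Z 45. Winner: Z.
Anti-plurality — last-place votes: Y 5, X 10, W 5, Z 0. Winner: Z.
The two methods agree.

yes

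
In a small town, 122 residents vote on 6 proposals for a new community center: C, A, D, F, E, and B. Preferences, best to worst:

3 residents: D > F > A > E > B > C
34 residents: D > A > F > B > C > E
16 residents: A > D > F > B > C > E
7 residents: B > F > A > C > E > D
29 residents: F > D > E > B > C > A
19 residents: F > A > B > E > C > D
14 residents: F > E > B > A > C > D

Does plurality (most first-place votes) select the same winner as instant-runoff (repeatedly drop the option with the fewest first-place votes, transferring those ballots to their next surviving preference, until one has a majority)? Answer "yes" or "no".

Plurality — first-place votes: C 0, A 16, D 37, F 62, E 0, B 7. Winner: F.
Instant-runoff — R1 C 0, A 16, D 37, F 62, E 0, B 7 (F winner). Winner: F.
The two methods agree.

yes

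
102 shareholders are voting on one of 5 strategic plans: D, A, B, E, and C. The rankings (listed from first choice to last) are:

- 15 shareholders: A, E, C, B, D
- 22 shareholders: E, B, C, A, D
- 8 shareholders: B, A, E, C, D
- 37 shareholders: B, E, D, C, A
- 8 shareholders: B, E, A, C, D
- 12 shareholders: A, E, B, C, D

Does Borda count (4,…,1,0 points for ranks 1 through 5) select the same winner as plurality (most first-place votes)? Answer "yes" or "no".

no

Borda — scores: D 74, A 170, B 317, E 320, C 139. Winner: E.
Plurality — first-place votes: D 0, A 27, B 53, E 22, C 0. Winner: B.
The two methods disagree.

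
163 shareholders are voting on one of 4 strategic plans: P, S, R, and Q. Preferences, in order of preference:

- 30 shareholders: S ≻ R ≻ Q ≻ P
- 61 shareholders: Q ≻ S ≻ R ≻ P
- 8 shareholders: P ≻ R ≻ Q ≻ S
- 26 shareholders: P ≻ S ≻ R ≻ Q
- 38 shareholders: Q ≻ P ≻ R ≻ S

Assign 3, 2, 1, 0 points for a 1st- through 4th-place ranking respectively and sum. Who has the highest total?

Q

P: 30·0 + 61·0 + 8·3 + 26·3 + 38·2 = 178
S: 30·3 + 61·2 + 8·0 + 26·2 + 38·0 = 264
R: 30·2 + 61·1 + 8·2 + 26·1 + 38·1 = 201
Q: 30·1 + 61·3 + 8·1 + 26·0 + 38·3 = 335
Q has the highest Borda score (335).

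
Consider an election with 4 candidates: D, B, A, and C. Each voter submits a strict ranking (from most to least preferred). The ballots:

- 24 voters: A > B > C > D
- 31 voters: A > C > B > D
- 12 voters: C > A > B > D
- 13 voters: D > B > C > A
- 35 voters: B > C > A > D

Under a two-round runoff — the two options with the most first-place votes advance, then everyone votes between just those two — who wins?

A

Round 1 first-place votes: D 13, B 35, A 55, C 12.
A and B advance.
Runoff: A is preferred to B by 67 voters; B by 48.
A wins the runoff.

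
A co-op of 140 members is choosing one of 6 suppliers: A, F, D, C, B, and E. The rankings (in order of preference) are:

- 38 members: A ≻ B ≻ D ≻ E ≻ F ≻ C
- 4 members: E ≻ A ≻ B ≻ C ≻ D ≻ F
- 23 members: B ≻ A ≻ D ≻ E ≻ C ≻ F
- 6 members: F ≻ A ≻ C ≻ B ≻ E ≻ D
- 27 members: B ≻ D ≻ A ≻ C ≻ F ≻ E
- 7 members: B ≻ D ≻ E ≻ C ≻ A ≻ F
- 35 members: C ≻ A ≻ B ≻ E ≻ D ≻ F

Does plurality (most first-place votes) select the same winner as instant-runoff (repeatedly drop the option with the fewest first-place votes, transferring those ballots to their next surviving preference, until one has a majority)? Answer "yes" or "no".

no

Plurality — first-place votes: A 38, F 6, D 0, C 35, B 57, E 4. Winner: B.
Instant-runoff — R1 A 38, F 6, D 0, C 35, B 57, E 4 (D out); R2 A 38, F 6, C 35, B 57, E 4 (E out); R3 A 42, F 6, C 35, B 57 (F out); R4 A 48, C 35, B 57 (C out); R5 A 83, B 57 (A winner). Winner: A.
The two methods disagree.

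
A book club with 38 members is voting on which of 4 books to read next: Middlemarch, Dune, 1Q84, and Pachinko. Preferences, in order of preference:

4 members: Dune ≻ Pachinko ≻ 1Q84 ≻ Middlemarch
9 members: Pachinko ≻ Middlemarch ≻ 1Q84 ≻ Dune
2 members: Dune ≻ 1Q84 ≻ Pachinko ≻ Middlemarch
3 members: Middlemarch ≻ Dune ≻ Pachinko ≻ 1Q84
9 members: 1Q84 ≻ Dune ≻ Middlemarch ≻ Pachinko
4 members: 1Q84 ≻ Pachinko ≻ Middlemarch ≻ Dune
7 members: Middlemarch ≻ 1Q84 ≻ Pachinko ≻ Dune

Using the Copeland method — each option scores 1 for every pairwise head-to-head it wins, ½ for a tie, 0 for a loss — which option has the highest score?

1Q84

Middlemarch: beats Dune; ties 1Q84 and Pachinko → score 2.
Dune: loses to Middlemarch, 1Q84, and Pachinko → score 0.
1Q84: beats Dune and Pachinko; ties Middlemarch → score 2.5.
Pachinko: beats Dune; ties Middlemarch; loses to 1Q84 → score 1.5.
1Q84 has the best pairwise record.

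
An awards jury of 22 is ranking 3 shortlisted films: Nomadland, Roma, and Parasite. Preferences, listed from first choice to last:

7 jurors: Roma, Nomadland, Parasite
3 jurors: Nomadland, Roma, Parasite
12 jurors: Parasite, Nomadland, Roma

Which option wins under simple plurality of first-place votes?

First-place votes: Nomadland 3, Roma 7, Parasite 12.
Parasite has the most first-place votes.

Parasite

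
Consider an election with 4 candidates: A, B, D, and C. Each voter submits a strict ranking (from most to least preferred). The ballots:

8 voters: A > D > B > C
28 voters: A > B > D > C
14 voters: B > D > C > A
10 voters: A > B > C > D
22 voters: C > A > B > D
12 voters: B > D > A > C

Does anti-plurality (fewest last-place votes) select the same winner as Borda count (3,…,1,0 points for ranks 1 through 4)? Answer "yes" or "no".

Anti-plurality — last-place votes: A 14, B 0, D 32, C 48. Winner: B.
Borda — scores: A 194, B 184, D 96, C 90. Winner: A.
The two methods disagree.

no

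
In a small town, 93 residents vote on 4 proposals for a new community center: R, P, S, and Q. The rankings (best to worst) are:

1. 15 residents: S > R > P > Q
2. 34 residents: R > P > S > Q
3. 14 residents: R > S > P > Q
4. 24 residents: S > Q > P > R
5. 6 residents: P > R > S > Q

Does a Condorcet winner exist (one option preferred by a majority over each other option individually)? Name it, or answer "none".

R

R vs P: 63–30 for R.
R vs S: 54–39 for R.
R vs Q: 69–24 for R.
R beats every other option head-to-head.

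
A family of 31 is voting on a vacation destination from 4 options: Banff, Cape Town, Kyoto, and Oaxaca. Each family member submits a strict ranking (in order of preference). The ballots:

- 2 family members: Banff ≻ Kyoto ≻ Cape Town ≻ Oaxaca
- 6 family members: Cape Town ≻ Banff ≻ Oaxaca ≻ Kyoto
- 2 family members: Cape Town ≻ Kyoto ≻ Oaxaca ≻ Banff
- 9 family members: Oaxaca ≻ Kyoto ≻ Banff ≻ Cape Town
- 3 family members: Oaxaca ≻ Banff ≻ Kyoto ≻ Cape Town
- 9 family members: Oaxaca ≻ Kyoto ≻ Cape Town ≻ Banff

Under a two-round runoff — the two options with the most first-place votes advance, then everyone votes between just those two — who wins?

Oaxaca

Round 1 first-place votes: Banff 2, Cape Town 8, Kyoto 0, Oaxaca 21.
Oaxaca and Cape Town advance.
Runoff: Oaxaca is preferred to Cape Town by 21 voters; Cape Town by 10.
Oaxaca wins the runoff.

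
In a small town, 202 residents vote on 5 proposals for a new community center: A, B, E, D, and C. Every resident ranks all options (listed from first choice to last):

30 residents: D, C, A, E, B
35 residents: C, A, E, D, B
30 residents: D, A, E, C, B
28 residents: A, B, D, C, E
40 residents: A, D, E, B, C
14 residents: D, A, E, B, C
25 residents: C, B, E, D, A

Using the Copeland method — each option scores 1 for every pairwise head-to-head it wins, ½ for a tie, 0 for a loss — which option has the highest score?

A

A: beats B, E, D, and C → score 4.
B: loses to A, E, D, and C → score 0.
E: beats B; loses to A, D, and C → score 1.
D: beats B, E, and C; loses to A → score 3.
C: beats B and E; loses to A and D → score 2.
A has the best pairwise record.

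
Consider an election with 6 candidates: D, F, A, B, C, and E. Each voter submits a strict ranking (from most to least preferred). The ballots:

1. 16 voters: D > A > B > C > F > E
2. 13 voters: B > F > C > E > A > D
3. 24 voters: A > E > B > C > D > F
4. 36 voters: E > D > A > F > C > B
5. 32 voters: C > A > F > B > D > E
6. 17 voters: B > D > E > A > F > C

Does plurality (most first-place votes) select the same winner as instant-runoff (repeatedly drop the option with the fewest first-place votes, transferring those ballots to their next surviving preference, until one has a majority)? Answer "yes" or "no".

Plurality — first-place votes: D 16, F 0, A 24, B 30, C 32, E 36. Winner: E.
Instant-runoff — R1 D 16, F 0, A 24, B 30, C 32, E 36 (F out); R2 D 16, A 24, B 30, C 32, E 36 (D out); R3 A 40, B 30, C 32, E 36 (B out); R4 A 40, C 45, E 53 (A out); R5 C 61, E 77 (E winner). Winner: E.
The two methods agree.

yes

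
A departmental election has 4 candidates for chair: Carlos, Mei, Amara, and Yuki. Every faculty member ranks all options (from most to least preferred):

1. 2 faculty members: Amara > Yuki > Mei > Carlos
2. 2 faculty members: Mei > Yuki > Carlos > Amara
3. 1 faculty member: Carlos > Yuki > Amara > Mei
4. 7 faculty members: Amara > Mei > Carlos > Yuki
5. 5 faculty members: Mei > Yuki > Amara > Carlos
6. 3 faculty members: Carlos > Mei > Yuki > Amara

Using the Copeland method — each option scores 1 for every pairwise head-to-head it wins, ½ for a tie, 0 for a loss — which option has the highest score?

Mei

Carlos: beats Yuki; loses to Mei and Amara → score 1.
Mei: beats Carlos and Yuki; ties Amara → score 2.5.
Amara: beats Carlos; ties Mei; loses to Yuki → score 1.5.
Yuki: beats Amara; loses to Carlos and Mei → score 1.
Mei has the best pairwise record.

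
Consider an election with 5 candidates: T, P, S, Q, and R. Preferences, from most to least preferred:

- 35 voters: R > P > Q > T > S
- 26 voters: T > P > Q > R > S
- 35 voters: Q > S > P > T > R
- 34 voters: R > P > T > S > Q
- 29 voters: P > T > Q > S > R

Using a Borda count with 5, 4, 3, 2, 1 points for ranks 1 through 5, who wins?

P

T: 35·2 + 26·5 + 35·2 + 34·3 + 29·4 = 488
P: 35·4 + 26·4 + 35·3 + 34·4 + 29·5 = 630
S: 35·1 + 26·1 + 35·4 + 34·2 + 29·2 = 327
Q: 35·3 + 26·3 + 35·5 + 34·1 + 29·3 = 479
R: 35·5 + 26·2 + 35·1 + 34·5 + 29·1 = 461
P has the highest Borda score (630).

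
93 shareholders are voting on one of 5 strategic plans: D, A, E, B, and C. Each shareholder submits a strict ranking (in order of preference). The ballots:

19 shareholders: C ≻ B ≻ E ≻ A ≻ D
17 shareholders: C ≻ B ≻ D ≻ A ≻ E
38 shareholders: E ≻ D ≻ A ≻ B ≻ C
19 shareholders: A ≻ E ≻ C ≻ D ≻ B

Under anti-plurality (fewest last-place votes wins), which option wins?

A

Last-place votes: D 19, A 0, E 17, B 19, C 38.
A is ranked last by the fewest voters, so A wins.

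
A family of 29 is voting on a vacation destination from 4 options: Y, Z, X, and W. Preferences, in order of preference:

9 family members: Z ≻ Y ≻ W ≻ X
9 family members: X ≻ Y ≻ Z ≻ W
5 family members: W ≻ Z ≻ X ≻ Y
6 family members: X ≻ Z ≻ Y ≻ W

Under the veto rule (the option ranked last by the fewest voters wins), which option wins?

Z

Last-place votes: Y 5, Z 0, X 9, W 15.
Z is ranked last by the fewest voters, so Z wins.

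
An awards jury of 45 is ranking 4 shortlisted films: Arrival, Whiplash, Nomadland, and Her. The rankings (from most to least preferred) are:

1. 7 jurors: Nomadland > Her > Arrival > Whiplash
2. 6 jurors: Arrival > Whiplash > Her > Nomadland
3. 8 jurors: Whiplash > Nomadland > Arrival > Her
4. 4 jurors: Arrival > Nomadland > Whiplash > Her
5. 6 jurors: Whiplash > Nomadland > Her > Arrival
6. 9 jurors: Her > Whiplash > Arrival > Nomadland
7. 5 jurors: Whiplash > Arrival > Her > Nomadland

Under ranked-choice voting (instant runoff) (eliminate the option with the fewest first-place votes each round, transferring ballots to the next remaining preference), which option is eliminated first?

Nomadland

Round 1: Arrival 10, Whiplash 19, Nomadland 7, Her 9. Eliminate Nomadland.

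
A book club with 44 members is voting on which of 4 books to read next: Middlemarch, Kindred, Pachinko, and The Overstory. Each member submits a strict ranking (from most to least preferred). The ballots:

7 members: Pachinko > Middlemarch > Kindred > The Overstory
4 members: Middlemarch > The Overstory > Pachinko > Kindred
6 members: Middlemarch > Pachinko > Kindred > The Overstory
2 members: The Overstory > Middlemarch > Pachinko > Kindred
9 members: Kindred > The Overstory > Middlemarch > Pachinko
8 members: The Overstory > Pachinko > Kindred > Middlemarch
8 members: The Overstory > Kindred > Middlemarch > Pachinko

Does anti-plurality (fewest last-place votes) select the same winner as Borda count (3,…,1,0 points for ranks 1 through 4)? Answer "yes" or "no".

Anti-plurality — last-place votes: Middlemarch 8, Kindred 6, Pachinko 17, The Overstory 13. Winner: Kindred.
Borda — scores: Middlemarch 65, Kindred 64, Pachinko 55, The Overstory 80. Winner: The Overstory.
The two methods disagree.

no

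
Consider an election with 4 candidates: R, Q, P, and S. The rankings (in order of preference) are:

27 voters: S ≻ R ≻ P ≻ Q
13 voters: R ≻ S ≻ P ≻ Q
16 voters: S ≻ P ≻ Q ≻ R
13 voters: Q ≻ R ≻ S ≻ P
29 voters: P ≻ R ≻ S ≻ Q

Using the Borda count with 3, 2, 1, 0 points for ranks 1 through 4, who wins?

R: 27·2 + 13·3 + 16·0 + 13·2 + 29·2 = 177
Q: 27·0 + 13·0 + 16·1 + 13·3 + 29·0 = 55
P: 27·1 + 13·1 + 16·2 + 13·0 + 29·3 = 159
S: 27·3 + 13·2 + 16·3 + 13·1 + 29·1 = 197
S has the highest Borda score (197).

S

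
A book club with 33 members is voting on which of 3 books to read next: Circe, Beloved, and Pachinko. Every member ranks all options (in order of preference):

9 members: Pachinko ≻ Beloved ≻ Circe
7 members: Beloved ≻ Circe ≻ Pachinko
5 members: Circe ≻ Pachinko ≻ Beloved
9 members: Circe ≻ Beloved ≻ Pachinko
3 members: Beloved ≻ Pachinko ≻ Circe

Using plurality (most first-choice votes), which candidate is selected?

First-place votes: Circe 14, Beloved 10, Pachinko 9.
Circe has the most first-place votes.

Circe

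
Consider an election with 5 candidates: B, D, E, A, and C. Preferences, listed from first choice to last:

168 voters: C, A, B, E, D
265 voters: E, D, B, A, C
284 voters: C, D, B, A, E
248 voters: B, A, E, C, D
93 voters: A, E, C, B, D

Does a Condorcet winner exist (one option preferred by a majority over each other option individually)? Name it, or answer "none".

none

Checking pairwise contests:
D beats B 549–509.
E beats D 774–284.
B beats E 700–358.
B beats A 797–261.
E beats C 606–452.
Every option loses at least one head-to-head, so there is no Condorcet winner.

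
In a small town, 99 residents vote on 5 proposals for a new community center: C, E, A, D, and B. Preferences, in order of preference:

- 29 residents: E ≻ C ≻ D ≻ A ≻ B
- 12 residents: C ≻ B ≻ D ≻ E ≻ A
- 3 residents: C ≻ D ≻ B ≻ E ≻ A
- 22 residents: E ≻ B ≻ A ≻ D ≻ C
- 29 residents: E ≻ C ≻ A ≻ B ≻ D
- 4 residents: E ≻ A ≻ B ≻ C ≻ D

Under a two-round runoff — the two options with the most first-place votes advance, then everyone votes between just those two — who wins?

Round 1 first-place votes: C 15, E 84, A 0, D 0, B 0.
E and C advance.
Runoff: E is preferred to C by 84 voters; C by 15.
E wins the runoff.

E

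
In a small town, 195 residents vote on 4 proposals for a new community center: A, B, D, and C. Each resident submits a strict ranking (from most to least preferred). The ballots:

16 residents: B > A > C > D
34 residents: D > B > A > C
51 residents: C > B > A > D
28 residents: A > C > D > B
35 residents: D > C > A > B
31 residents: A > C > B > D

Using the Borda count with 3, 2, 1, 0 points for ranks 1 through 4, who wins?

C

A: 16·2 + 34·1 + 51·1 + 28·3 + 35·1 + 31·3 = 329
B: 16·3 + 34·2 + 51·2 + 28·0 + 35·0 + 31·1 = 249
D: 16·0 + 34·3 + 51·0 + 28·1 + 35·3 + 31·0 = 235
C: 16·1 + 34·0 + 51·3 + 28·2 + 35·2 + 31·2 = 357
C has the highest Borda score (357).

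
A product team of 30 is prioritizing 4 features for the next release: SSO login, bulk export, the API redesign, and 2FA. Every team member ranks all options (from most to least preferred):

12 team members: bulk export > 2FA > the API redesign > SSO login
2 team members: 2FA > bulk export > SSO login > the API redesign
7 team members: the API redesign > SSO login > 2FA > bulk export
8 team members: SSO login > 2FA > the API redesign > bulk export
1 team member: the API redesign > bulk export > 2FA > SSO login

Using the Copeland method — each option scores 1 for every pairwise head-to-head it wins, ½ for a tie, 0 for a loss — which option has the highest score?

2FA

SSO login: ties bulk export and 2FA; loses to the API redesign → score 1.
bulk export: ties SSO login; loses to the API redesign and 2FA → score 0.5.
the API redesign: beats SSO login and bulk export; loses to 2FA → score 2.
2FA: beats bulk export and the API redesign; ties SSO login → score 2.5.
2FA has the best pairwise record.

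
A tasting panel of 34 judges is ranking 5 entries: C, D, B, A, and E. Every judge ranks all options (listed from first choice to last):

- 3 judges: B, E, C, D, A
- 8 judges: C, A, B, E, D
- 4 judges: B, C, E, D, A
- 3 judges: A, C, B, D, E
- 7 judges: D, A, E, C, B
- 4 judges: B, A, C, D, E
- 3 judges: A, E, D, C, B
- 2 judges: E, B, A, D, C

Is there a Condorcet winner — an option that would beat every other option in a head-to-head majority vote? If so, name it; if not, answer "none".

A

A vs C: 19–15 for A.
A vs D: 20–14 for A.
A vs B: 21–13 for A.
A vs E: 25–9 for A.
A beats every other option head-to-head.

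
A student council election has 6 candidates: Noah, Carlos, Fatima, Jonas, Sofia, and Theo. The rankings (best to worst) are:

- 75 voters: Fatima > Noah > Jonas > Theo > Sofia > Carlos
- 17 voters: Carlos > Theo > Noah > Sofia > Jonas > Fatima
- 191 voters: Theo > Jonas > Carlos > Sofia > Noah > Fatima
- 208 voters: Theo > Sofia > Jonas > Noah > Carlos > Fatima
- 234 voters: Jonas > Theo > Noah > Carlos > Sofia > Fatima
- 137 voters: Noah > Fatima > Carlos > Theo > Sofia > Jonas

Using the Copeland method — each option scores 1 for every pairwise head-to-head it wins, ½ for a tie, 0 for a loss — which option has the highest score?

Noah: beats Carlos, Fatima, and Sofia; loses to Jonas and Theo → score 3.
Carlos: beats Fatima and Sofia; loses to Noah, Jonas, and Theo → score 2.
Fatima: loses to Noah, Carlos, Jonas, Sofia, and Theo → score 0.
Jonas: beats Noah, Carlos, Fatima, and Sofia; loses to Theo → score 4.
Sofia: beats Fatima; loses to Noah, Carlos, Jonas, and Theo → score 1.
Theo: beats Noah, Carlos, Fatima, Jonas, and Sofia → score 5.
Theo has the best pairwise record.

Theo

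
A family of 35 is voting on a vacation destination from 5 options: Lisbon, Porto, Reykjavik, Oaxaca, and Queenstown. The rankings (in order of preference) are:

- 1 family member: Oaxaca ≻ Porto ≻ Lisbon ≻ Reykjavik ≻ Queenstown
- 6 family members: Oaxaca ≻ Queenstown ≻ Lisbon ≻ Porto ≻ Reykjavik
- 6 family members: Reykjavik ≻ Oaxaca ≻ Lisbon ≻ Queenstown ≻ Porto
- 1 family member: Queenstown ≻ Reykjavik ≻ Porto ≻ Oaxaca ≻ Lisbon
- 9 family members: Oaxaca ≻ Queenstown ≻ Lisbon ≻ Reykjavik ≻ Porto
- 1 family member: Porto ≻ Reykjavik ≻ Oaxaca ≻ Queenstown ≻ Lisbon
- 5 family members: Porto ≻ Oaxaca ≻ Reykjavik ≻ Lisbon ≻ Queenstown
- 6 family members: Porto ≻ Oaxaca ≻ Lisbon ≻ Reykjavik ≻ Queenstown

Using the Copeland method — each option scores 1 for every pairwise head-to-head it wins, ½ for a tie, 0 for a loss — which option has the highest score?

Lisbon: beats Porto, Reykjavik, and Queenstown; loses to Oaxaca → score 3.
Porto: beats Reykjavik; loses to Lisbon, Oaxaca, and Queenstown → score 1.
Reykjavik: beats Queenstown; loses to Lisbon, Porto, and Oaxaca → score 1.
Oaxaca: beats Lisbon, Porto, Reykjavik, and Queenstown → score 4.
Queenstown: beats Porto; loses to Lisbon, Reykjavik, and Oaxaca → score 1.
Oaxaca has the best pairwise record.

Oaxaca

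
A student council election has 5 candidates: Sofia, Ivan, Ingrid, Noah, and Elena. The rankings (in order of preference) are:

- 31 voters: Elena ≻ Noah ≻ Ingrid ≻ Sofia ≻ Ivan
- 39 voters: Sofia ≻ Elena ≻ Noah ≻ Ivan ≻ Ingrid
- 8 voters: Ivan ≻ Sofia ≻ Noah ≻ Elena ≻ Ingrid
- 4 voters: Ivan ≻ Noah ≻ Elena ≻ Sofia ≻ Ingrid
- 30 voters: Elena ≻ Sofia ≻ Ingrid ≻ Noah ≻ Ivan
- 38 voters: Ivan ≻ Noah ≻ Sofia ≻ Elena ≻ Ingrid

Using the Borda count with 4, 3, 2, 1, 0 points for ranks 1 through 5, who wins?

Elena

Sofia: 31·1 + 39·4 + 8·3 + 4·1 + 30·3 + 38·2 = 381
Ivan: 31·0 + 39·1 + 8·4 + 4·4 + 30·0 + 38·4 = 239
Ingrid: 31·2 + 39·0 + 8·0 + 4·0 + 30·2 + 38·0 = 122
Noah: 31·3 + 39·2 + 8·2 + 4·3 + 30·1 + 38·3 = 343
Elena: 31·4 + 39·3 + 8·1 + 4·2 + 30·4 + 38·1 = 415
Elena has the highest Borda score (415).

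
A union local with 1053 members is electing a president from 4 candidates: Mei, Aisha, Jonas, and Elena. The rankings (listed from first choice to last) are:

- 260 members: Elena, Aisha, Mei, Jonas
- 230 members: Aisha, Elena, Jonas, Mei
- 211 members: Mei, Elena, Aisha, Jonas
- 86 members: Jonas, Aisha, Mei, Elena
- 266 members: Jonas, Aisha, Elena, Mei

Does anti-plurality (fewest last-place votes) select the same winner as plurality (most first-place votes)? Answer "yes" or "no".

Anti-plurality — last-place votes: Mei 496, Aisha 0, Jonas 471, Elena 86. Winner: Aisha.
Plurality — first-place votes: Mei 211, Aisha 230, Jonas 352, Elena 260. Winner: Jonas.
The two methods disagree.

no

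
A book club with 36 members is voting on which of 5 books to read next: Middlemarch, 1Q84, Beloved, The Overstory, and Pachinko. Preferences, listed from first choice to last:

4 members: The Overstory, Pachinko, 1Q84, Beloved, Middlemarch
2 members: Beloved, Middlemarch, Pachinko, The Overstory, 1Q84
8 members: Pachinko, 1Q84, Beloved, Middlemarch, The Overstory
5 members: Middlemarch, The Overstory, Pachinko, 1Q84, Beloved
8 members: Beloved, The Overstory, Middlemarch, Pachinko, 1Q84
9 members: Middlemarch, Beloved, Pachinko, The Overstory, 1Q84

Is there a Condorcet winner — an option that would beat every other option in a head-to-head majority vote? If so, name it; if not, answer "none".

Beloved

Beloved vs Middlemarch: 22–14 for Beloved.
Beloved vs 1Q84: 19–17 for Beloved.
Beloved vs The Overstory: 27–9 for Beloved.
Beloved vs Pachinko: 19–17 for Beloved.
Beloved beats every other option head-to-head.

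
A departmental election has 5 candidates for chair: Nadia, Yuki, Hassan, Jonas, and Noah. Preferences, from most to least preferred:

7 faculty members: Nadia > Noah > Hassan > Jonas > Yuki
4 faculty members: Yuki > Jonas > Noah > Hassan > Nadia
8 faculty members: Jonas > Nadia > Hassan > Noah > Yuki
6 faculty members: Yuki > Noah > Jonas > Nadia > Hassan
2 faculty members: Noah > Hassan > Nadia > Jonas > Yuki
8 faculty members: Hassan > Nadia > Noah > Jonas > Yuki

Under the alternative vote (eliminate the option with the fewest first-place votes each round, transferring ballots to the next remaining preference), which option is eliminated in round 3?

Round 1: Nadia 7, Yuki 10, Hassan 8, Jonas 8, Noah 2. Eliminate Noah.
Round 2: Nadia 7, Yuki 10, Hassan 10, Jonas 8. Eliminate Nadia.
Round 3: Yuki 10, Hassan 17, Jonas 8. Eliminate Jonas.

Jonas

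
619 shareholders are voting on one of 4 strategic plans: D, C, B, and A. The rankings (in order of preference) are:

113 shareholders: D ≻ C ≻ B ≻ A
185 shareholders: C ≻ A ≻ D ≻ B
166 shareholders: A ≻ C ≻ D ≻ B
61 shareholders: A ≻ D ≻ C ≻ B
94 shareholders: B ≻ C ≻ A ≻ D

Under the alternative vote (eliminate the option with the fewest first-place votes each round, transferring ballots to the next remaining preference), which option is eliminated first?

B

Round 1: D 113, C 185, B 94, A 227. Eliminate B.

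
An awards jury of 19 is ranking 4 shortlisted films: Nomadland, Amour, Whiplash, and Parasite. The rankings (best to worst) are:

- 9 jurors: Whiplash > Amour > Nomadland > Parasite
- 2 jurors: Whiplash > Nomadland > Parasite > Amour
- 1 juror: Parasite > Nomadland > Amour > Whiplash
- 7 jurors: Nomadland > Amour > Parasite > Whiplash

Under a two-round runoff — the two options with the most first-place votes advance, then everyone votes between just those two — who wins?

Whiplash

Round 1 first-place votes: Nomadland 7, Amour 0, Whiplash 11, Parasite 1.
Whiplash and Nomadland advance.
Runoff: Whiplash is preferred to Nomadland by 11 voters; Nomadland by 8.
Whiplash wins the runoff.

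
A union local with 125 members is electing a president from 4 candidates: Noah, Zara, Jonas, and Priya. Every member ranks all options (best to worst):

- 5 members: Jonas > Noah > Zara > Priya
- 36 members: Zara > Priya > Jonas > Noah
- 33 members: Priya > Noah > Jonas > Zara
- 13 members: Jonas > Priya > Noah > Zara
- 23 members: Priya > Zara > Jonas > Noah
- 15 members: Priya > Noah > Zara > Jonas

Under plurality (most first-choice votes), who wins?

Priya

First-place votes: Noah 0, Zara 36, Jonas 18, Priya 71.
Priya has the most first-place votes.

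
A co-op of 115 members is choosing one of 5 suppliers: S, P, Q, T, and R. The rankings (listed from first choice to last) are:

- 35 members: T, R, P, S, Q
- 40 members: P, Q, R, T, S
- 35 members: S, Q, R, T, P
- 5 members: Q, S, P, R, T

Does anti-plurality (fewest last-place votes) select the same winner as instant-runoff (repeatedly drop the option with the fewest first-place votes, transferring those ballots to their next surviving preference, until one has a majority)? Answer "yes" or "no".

Anti-plurality — last-place votes: S 40, P 35, Q 35, T 5, R 0. Winner: R.
Instant-runoff — R1 S 35, P 40, Q 5, T 35, R 0 (R out); R2 S 35, P 40, Q 5, T 35 (Q out); R3 S 40, P 40, T 35 (T out); R4 S 40, P 75 (P winner). Winner: P.
The two methods disagree.

no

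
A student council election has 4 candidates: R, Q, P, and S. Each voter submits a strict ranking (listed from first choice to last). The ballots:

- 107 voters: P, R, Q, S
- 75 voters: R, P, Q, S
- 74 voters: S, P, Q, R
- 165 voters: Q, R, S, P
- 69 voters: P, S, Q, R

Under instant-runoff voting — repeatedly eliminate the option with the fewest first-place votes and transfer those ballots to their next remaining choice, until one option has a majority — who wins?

P

Round 1: R 75, Q 165, P 176, S 74. Eliminate S.
Round 2: R 75, Q 165, P 250. P has a majority.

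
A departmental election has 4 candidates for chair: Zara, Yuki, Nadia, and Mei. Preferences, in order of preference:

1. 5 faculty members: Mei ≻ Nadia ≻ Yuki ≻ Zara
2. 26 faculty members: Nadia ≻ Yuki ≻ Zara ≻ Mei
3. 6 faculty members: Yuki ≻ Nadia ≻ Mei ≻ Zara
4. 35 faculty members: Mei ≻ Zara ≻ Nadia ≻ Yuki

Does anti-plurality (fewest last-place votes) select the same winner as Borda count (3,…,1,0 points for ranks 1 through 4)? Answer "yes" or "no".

Anti-plurality — last-place votes: Zara 11, Yuki 35, Nadia 0, Mei 26. Winner: Nadia.
Borda — scores: Zara 96, Yuki 75, Nadia 135, Mei 126. Winner: Nadia.
The two methods agree.

yes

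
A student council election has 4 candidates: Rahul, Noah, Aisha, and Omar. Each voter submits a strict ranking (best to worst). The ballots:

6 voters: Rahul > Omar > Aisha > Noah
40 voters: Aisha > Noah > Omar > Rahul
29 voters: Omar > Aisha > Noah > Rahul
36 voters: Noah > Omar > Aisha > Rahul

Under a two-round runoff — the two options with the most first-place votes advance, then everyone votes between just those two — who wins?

Round 1 first-place votes: Rahul 6, Noah 36, Aisha 40, Omar 29.
Aisha and Noah advance.
Runoff: Aisha is preferred to Noah by 75 voters; Noah by 36.
Aisha wins the runoff.

Aisha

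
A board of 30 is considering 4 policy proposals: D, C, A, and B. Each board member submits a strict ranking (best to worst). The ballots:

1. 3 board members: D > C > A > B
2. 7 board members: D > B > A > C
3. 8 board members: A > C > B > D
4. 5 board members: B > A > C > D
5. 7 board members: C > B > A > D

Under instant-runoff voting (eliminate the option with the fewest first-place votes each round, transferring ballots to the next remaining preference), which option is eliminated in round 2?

C

Round 1: D 10, C 7, A 8, B 5. Eliminate B.
Round 2: D 10, C 7, A 13. Eliminate C.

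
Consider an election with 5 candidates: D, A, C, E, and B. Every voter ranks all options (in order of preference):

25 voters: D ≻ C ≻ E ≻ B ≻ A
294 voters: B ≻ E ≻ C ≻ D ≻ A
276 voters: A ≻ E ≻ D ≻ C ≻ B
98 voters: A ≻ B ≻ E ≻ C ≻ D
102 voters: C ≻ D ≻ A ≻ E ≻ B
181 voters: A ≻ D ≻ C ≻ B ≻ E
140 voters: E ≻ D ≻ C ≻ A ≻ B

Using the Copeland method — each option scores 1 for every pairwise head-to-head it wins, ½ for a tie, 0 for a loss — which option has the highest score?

D

D: beats A, C, and B; loses to E → score 3.
A: beats E and B; loses to D and C → score 2.
C: beats A and B; loses to D and E → score 2.
E: beats D and C; loses to A and B → score 2.
B: beats E; loses to D, A, and C → score 1.
D has the best pairwise record.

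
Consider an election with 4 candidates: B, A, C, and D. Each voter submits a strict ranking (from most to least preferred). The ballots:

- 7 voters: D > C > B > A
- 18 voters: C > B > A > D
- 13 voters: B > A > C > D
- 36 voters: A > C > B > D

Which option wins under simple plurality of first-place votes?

A

First-place votes: B 13, A 36, C 18, D 7.
A has the most first-place votes.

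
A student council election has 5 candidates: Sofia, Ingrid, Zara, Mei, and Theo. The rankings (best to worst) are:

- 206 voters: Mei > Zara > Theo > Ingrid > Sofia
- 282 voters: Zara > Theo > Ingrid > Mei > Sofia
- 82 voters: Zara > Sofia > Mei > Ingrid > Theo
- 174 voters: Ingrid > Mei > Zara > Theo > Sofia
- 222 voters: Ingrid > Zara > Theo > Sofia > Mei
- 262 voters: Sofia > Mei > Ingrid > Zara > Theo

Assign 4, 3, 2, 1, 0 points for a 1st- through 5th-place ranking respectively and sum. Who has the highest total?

Sofia: 206·0 + 282·0 + 82·3 + 174·0 + 222·1 + 262·4 = 1516
Ingrid: 206·1 + 282·2 + 82·1 + 174·4 + 222·4 + 262·2 = 2960
Zara: 206·3 + 282·4 + 82·4 + 174·2 + 222·3 + 262·1 = 3350
Mei: 206·4 + 282·1 + 82·2 + 174·3 + 222·0 + 262·3 = 2578
Theo: 206·2 + 282·3 + 82·0 + 174·1 + 222·2 + 262·0 = 1876
Zara has the highest Borda score (3350).

Zara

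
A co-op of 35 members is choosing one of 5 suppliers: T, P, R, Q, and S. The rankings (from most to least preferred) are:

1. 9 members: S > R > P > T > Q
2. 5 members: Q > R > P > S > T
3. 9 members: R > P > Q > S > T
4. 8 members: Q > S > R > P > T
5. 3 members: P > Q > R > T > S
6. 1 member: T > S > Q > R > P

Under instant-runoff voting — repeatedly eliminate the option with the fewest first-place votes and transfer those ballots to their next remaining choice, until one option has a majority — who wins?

Q

Round 1: T 1, P 3, R 9, Q 13, S 9. Eliminate T.
Round 2: P 3, R 9, Q 13, S 10. Eliminate P.
Round 3: R 9, Q 16, S 10. Eliminate R.
Round 4: Q 25, S 10. Q has a majority.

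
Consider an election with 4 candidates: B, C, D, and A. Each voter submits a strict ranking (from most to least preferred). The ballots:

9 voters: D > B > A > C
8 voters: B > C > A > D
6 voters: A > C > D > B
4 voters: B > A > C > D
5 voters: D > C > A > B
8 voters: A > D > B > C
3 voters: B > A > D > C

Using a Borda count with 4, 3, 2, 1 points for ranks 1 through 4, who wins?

B: 9·3 + 8·4 + 6·1 + 4·4 + 5·1 + 8·2 + 3·4 = 114
C: 9·1 + 8·3 + 6·3 + 4·2 + 5·3 + 8·1 + 3·1 = 85
D: 9·4 + 8·1 + 6·2 + 4·1 + 5·4 + 8·3 + 3·2 = 110
A: 9·2 + 8·2 + 6·4 + 4·3 + 5·2 + 8·4 + 3·3 = 121
A has the highest Borda score (121).

A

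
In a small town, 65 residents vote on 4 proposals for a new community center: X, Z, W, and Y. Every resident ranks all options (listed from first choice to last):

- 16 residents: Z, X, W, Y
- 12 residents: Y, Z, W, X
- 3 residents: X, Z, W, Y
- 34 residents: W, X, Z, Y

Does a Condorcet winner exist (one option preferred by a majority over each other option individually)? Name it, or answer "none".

W

W vs X: 46–19 for W.
W vs Z: 34–31 for W.
W vs Y: 53–12 for W.
W beats every other option head-to-head.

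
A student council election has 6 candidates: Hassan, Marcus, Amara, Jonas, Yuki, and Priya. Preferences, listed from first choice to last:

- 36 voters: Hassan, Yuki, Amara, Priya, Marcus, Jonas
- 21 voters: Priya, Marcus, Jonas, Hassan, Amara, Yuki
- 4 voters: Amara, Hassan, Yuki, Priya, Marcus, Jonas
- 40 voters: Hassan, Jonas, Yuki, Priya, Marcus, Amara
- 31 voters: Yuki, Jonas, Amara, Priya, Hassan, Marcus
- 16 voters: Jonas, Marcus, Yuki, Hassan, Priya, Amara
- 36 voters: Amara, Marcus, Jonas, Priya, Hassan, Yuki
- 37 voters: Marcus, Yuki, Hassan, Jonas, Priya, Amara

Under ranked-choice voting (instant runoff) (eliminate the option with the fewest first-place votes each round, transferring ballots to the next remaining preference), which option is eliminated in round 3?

Yuki

Round 1: Hassan 76, Marcus 37, Amara 40, Jonas 16, Yuki 31, Priya 21. Eliminate Jonas.
Round 2: Hassan 76, Marcus 53, Amara 40, Yuki 31, Priya 21. Eliminate Priya.
Round 3: Hassan 76, Marcus 74, Amara 40, Yuki 31. Eliminate Yuki.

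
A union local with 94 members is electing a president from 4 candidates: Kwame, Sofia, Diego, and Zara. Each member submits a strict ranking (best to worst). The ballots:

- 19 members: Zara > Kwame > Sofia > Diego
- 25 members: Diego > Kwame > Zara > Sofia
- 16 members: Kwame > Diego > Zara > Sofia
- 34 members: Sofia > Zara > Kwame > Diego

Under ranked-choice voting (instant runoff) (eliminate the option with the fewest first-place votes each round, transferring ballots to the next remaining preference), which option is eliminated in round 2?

Zara

Round 1: Kwame 16, Sofia 34, Diego 25, Zara 19. Eliminate Kwame.
Round 2: Sofia 34, Diego 41, Zara 19. Eliminate Zara.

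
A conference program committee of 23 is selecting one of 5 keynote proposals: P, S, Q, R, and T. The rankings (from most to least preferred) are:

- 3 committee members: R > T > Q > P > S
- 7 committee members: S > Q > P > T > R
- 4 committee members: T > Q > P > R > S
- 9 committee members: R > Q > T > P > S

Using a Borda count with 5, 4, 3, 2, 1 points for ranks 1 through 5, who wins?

Q

P: 3·2 + 7·3 + 4·3 + 9·2 = 57
S: 3·1 + 7·5 + 4·1 + 9·1 = 51
Q: 3·3 + 7·4 + 4·4 + 9·4 = 89
R: 3·5 + 7·1 + 4·2 + 9·5 = 75
T: 3·4 + 7·2 + 4·5 + 9·3 = 73
Q has the highest Borda score (89).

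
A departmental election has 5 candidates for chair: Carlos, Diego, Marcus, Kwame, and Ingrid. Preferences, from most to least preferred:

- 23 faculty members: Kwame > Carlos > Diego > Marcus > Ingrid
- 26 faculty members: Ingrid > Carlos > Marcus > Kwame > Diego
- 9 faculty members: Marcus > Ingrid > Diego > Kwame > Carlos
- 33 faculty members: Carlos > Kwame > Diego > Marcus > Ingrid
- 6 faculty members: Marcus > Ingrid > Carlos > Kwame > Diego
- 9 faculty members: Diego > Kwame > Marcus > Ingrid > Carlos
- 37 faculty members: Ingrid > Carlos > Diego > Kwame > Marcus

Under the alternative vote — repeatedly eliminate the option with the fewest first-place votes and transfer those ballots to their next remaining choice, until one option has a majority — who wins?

Round 1: Carlos 33, Diego 9, Marcus 15, Kwame 23, Ingrid 63. Eliminate Diego.
Round 2: Carlos 33, Marcus 15, Kwame 32, Ingrid 63. Eliminate Marcus.
Round 3: Carlos 33, Kwame 32, Ingrid 78. Ingrid has a majority.

Ingrid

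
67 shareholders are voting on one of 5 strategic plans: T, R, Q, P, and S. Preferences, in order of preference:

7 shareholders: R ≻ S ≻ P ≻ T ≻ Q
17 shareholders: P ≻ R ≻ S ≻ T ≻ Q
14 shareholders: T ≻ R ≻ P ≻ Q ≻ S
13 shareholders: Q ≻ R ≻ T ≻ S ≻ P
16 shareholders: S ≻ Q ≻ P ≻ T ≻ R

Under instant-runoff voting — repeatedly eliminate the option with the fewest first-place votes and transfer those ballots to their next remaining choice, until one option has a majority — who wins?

Round 1: T 14, R 7, Q 13, P 17, S 16. Eliminate R.
Round 2: T 14, Q 13, P 17, S 23. Eliminate Q.
Round 3: T 27, P 17, S 23. Eliminate P.
Round 4: T 27, S 40. S has a majority.

S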